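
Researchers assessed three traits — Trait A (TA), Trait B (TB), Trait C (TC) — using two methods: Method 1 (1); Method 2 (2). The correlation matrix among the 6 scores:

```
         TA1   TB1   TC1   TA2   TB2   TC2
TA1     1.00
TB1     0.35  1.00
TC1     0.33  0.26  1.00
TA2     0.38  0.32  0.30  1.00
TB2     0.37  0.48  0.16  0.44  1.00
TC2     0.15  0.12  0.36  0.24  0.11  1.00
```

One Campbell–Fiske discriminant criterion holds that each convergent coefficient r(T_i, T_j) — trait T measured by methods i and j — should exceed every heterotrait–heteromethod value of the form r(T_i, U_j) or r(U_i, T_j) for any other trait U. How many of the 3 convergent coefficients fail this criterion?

Each convergent coefficient versus the relevant comparison correlations:
TA (methods 1·2): 0.38 vs {0.37, 0.32, 0.15, 0.30} → pass.
TB (methods 1·2): 0.48 vs {0.32, 0.37, 0.12, 0.16} → pass.
TC (methods 1·2): 0.36 vs {0.30, 0.15, 0.16, 0.12} → pass.
0 of 3 fail.

0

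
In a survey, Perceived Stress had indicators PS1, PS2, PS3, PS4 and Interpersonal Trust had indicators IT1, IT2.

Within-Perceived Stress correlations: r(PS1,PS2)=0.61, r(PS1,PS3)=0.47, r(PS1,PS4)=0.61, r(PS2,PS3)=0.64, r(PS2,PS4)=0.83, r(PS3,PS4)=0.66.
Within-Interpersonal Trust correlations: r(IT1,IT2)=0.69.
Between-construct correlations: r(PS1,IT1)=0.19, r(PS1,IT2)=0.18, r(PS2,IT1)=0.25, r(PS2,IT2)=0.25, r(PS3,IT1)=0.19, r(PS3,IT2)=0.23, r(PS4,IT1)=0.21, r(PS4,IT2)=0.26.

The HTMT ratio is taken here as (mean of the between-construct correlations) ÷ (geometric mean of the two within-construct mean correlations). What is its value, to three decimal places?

Mean heterotrait r = 1.76/8 = 0.2200.
Mean within-PS = 3.82/6 = 0.6367; mean within-IT = 0.69/1 = 0.6900.
Geometric mean = √(0.6367 × 0.6900) = 0.6628.
HTMT = 0.2200 / 0.6628 = 0.332.

0.332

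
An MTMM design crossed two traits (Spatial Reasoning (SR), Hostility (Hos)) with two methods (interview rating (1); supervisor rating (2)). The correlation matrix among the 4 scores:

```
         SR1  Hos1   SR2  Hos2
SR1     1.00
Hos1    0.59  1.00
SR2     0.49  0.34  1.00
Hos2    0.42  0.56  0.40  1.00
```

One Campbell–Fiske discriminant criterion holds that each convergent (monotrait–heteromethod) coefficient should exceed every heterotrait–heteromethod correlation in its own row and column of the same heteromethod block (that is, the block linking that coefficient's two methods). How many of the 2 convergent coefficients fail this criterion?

Convergent coefficients and their comparison sets:
SR (methods 1·2): 0.49 vs {0.42, 0.34} → pass.
Hos (methods 1·2): 0.56 vs {0.34, 0.42} → pass.
0 of 2 fail.

0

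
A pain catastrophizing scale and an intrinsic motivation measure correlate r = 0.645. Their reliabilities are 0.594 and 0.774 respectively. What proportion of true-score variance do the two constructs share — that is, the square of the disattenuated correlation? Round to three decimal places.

0.905

Disattenuated r = 0.645 / √(0.594 × 0.774) = 0.645 / 0.6781 = 0.9512.
Shared true-score variance = 0.9512² = 0.9048 ≈ 0.905.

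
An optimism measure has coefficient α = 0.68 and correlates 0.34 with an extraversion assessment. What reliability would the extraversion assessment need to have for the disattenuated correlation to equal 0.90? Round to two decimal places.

r_true = r_obs / √(r_xx · r_yy) ⇒ 0.90 = 0.34 / √(0.68 · r_yy).
√(0.68 · r_yy) = 0.34 / 0.90 = 0.3778; 0.68 · r_yy = 0.1427; r_yy = 0.1427 / 0.68 ≈ 0.21.

0.21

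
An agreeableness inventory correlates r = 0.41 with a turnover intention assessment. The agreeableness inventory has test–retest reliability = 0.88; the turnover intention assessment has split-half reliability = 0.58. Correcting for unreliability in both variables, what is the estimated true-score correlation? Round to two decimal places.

0.57

r_true = r_obs / √(r_xx · r_yy) = 0.41 / √(0.88 × 0.58) = 0.41 / √0.5104 = 0.41 / 0.7144 ≈ 0.57.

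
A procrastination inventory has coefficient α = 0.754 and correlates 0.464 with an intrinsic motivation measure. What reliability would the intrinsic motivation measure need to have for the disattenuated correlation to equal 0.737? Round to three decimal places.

r_true = r_obs / √(r_xx · r_yy) ⇒ 0.737 = 0.464 / √(0.754 · r_yy).
√(0.754 · r_yy) = 0.464 / 0.737 = 0.6296; 0.754 · r_yy = 0.3964; r_yy = 0.3964 / 0.754 ≈ 0.526.

0.526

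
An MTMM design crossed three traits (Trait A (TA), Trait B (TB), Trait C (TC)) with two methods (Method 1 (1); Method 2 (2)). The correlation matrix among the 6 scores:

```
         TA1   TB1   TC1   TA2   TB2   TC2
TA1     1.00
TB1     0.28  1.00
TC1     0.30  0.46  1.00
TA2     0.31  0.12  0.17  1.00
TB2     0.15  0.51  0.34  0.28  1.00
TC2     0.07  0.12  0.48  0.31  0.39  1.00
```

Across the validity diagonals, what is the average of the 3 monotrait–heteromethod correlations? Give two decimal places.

Convergent values: 0.31, 0.51, 0.48; mean = 1.30/3 = 0.43.

0.43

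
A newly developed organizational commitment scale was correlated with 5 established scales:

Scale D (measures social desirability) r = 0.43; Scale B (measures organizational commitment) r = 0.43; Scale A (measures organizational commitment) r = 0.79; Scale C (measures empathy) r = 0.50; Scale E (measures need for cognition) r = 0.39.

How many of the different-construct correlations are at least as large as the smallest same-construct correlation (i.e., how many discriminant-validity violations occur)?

Convergent (same construct = organizational commitment): Scale B, Scale A.
Smallest convergent = 0.43. Discriminant values: 0.43, 0.50, 0.39; count ≥ 0.43 → 2.

2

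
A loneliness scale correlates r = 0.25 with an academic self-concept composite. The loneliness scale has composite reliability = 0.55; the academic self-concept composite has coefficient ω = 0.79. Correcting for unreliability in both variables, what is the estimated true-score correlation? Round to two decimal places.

r_true = r_obs / √(r_xx · r_yy) = 0.25 / √(0.55 × 0.79) = 0.25 / √0.4345 = 0.25 / 0.6592 ≈ 0.38.

0.38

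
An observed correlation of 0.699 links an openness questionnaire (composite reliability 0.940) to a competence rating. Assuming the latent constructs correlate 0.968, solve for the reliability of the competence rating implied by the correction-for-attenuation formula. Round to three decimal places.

r_true = r_obs / √(r_xx · r_yy) ⇒ 0.968 = 0.699 / √(0.940 · r_yy).
√(0.940 · r_yy) = 0.699 / 0.968 = 0.7221; 0.940 · r_yy = 0.5214; r_yy = 0.5214 / 0.940 ≈ 0.555.

0.555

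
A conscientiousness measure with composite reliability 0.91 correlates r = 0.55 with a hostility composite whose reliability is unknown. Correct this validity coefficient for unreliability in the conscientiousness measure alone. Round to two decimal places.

0.58

Single correction: r_c = r_obs / √r_xx = 0.55 / √0.91 = 0.55 / 0.9539 ≈ 0.58.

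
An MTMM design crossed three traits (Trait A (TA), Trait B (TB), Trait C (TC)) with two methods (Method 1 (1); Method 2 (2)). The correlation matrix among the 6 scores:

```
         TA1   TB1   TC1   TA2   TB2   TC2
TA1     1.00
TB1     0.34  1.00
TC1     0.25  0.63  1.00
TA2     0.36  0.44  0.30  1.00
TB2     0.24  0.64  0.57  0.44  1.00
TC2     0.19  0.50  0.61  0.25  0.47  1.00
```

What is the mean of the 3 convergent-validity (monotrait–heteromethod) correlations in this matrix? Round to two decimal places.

0.54

Convergent values: 0.36, 0.64, 0.61; mean = 1.61/3 = 0.54.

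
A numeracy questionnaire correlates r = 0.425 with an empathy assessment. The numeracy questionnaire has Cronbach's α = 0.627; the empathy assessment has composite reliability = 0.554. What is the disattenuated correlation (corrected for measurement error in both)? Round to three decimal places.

r_true = r_obs / √(r_xx · r_yy) = 0.425 / √(0.627 × 0.554) = 0.425 / √0.347358 = 0.425 / 0.5894 ≈ 0.721.

0.721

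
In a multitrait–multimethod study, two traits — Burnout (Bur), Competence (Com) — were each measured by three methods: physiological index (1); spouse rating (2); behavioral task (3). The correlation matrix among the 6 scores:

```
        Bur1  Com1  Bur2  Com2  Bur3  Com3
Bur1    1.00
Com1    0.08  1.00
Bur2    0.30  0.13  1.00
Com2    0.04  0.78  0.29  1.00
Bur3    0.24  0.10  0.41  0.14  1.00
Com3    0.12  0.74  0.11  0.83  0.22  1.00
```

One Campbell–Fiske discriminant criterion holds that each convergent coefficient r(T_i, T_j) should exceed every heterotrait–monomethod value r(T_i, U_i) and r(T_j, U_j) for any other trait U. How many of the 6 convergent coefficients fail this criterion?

Each convergent coefficient versus the relevant comparison correlations:
Bur (methods 1·2): 0.30 vs {0.08, 0.29} → pass.
Bur (methods 1·3): 0.24 vs {0.08, 0.22} → pass.
Bur (methods 2·3): 0.41 vs {0.29, 0.22} → pass.
Com (methods 1·2): 0.78 vs {0.08, 0.29} → pass.
Com (methods 1·3): 0.74 vs {0.08, 0.22} → pass.
Com (methods 2·3): 0.83 vs {0.29, 0.22} → pass.
0 of 6 fail.

0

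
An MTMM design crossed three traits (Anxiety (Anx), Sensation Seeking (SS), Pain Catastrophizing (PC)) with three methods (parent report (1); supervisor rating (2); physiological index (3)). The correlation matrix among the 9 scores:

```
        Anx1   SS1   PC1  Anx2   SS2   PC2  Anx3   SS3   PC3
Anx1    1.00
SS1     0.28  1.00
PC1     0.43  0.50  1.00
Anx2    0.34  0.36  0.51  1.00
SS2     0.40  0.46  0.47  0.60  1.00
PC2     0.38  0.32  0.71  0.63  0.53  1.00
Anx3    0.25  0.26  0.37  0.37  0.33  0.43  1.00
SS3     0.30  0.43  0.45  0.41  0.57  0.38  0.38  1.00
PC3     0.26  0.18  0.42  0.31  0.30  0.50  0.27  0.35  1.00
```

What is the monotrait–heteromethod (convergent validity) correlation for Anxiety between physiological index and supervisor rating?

Same trait (Anx), different methods: r(Anx3, Anx2) = 0.37.

0.37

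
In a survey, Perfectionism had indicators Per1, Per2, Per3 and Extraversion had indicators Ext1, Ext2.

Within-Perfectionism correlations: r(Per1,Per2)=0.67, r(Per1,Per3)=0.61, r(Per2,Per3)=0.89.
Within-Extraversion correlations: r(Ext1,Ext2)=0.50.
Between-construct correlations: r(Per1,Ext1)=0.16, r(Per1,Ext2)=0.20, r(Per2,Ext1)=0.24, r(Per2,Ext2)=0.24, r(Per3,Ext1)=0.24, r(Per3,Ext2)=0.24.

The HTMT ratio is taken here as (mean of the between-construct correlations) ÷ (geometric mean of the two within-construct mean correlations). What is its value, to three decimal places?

0.366

Mean between = 1.32/6 = 0.2200.
Mean within-Per = 2.17/3 = 0.7233; mean within-Ext = 0.50/1 = 0.5000.
Geometric mean = √(0.7233 × 0.5000) = 0.6014.
HTMT = 0.2200 / 0.6014 = 0.366.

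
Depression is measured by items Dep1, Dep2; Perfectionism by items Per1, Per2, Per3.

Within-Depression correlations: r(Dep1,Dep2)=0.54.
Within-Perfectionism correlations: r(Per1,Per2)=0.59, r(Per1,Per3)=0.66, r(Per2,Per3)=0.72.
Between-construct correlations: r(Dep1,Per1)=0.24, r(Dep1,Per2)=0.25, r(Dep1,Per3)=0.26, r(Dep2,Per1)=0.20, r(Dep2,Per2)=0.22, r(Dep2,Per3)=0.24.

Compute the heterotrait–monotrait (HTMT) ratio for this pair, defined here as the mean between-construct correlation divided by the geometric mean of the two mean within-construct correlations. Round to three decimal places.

0.395

Between-construct mean = 1.41/6 = 0.2350.
Mean within-Dep = 0.54/1 = 0.5400; mean within-Per = 1.97/3 = 0.6567.
Geometric mean = √(0.5400 × 0.6567) = 0.5955.
HTMT = 0.2350 / 0.5955 = 0.395.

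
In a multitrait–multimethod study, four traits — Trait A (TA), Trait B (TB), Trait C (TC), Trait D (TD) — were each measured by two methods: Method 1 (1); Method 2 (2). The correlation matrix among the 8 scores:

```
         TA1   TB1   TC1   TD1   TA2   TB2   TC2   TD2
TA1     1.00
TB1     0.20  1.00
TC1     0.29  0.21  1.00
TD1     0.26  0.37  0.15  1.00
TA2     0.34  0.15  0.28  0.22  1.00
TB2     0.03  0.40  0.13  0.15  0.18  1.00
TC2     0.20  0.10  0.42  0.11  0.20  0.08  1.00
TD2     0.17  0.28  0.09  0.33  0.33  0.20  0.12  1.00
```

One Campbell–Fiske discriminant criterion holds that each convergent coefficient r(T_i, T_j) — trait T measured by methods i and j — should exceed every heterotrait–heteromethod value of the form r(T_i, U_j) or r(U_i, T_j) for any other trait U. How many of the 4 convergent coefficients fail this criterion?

Each convergent coefficient versus the relevant comparison correlations:
TA (methods 1·2): 0.34 vs {0.03, 0.15, 0.20, 0.28, 0.17, 0.22} → pass.
TB (methods 1·2): 0.40 vs {0.15, 0.03, 0.10, 0.13, 0.28, 0.15} → pass.
TC (methods 1·2): 0.42 vs {0.28, 0.20, 0.13, 0.10, 0.09, 0.11} → pass.
TD (methods 1·2): 0.33 vs {0.22, 0.17, 0.15, 0.28, 0.11, 0.09} → pass.
0 of 4 fail.

0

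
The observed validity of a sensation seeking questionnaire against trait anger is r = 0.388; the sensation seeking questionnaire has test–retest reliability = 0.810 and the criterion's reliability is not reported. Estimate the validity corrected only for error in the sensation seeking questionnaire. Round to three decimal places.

0.431

Single correction: r_c = r_obs / √r_xx = 0.388 / √0.810 = 0.388 / 0.9000 ≈ 0.431.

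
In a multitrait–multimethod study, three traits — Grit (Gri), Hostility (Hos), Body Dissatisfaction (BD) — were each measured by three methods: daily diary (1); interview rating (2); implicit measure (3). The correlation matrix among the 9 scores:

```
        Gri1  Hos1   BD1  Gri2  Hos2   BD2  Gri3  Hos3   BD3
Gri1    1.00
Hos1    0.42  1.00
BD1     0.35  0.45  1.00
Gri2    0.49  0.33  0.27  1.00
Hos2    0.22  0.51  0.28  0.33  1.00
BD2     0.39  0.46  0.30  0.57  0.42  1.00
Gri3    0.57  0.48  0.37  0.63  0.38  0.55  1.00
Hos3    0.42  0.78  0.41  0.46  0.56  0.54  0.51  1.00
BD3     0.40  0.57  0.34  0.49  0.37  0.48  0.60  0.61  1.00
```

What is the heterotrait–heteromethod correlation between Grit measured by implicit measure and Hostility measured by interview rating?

0.38

Different traits and methods: r(Gri3, Hos2) = 0.38.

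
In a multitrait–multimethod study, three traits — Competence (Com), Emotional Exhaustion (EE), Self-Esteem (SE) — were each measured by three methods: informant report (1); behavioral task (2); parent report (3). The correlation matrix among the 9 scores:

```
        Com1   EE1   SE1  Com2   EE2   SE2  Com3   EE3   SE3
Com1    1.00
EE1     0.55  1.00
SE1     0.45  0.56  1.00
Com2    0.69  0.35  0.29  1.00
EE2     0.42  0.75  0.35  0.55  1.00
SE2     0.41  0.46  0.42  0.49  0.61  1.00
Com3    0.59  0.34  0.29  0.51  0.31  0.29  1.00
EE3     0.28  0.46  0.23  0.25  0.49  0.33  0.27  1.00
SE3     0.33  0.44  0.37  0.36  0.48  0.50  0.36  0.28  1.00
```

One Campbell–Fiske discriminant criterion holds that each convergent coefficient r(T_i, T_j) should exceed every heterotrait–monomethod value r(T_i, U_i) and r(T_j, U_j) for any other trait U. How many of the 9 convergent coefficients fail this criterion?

Convergent coefficients and their comparison sets:
Com (methods 1·2): 0.69 vs {0.55, 0.55, 0.45, 0.49} → pass.
Com (methods 1·3): 0.59 vs {0.55, 0.27, 0.45, 0.36} → pass.
Com (methods 2·3): 0.51 vs {0.55, 0.27, 0.49, 0.36} → fail.
EE (methods 1·2): 0.75 vs {0.55, 0.55, 0.56, 0.61} → pass.
EE (methods 1·3): 0.46 vs {0.55, 0.27, 0.56, 0.28} → fail.
EE (methods 2·3): 0.49 vs {0.55, 0.27, 0.61, 0.28} → fail.
SE (methods 1·2): 0.42 vs {0.45, 0.49, 0.56, 0.61} → fail.
SE (methods 1·3): 0.37 vs {0.45, 0.36, 0.56, 0.28} → fail.
SE (methods 2·3): 0.50 vs {0.49, 0.36, 0.61, 0.28} → fail.
6 of 9 fail.

6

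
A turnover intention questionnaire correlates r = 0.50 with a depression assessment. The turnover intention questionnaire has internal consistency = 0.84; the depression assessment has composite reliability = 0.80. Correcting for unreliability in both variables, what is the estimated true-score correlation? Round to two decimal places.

r_true = r_obs / √(r_xx · r_yy) = 0.50 / √(0.84 × 0.80) = 0.50 / √0.6720 = 0.50 / 0.8198 ≈ 0.61.

0.61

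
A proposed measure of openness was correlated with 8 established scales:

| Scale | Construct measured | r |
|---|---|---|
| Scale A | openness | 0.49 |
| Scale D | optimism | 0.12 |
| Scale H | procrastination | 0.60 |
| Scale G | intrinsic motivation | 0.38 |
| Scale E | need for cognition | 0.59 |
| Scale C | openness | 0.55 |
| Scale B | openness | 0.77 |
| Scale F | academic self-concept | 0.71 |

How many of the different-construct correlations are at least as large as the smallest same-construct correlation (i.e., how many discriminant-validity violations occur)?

3

Convergent (same construct = openness): Scale A, Scale C, Scale B.
Smallest convergent = 0.49. Discriminant values: 0.12, 0.60, 0.38, 0.59, 0.71; count ≥ 0.49 → 3.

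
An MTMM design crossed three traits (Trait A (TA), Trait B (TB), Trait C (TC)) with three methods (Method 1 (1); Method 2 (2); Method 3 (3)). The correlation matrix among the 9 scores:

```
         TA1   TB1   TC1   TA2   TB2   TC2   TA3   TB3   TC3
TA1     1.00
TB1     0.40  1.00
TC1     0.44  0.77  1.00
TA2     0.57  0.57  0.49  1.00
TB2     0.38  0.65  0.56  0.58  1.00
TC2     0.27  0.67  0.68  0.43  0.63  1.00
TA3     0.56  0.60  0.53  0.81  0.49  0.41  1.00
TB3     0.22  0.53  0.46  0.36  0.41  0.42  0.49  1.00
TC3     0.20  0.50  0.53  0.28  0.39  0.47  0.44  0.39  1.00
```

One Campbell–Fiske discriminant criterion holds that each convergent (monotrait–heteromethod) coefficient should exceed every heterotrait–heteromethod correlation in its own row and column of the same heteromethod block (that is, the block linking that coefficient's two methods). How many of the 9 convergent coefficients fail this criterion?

Convergent coefficients and their comparison sets:
TA (methods 1·2): 0.57 vs {0.38, 0.57, 0.27, 0.49} → fail.
TA (methods 1·3): 0.56 vs {0.22, 0.60, 0.20, 0.53} → fail.
TA (methods 2·3): 0.81 vs {0.36, 0.49, 0.28, 0.41} → pass.
TB (methods 1·2): 0.65 vs {0.57, 0.38, 0.67, 0.56} → fail.
TB (methods 1·3): 0.53 vs {0.60, 0.22, 0.50, 0.46} → fail.
TB (methods 2·3): 0.41 vs {0.49, 0.36, 0.39, 0.42} → fail.
TC (methods 1·2): 0.68 vs {0.49, 0.27, 0.56, 0.67} → pass.
TC (methods 1·3): 0.53 vs {0.53, 0.20, 0.46, 0.50} → fail.
TC (methods 2·3): 0.47 vs {0.41, 0.28, 0.42, 0.39} → pass.
6 of 9 fail.

6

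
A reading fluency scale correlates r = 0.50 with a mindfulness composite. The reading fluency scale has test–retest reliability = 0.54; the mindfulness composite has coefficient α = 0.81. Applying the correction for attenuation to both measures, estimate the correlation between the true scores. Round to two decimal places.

r_true = r_obs / √(r_xx · r_yy) = 0.50 / √(0.54 × 0.81) = 0.50 / √0.4374 = 0.50 / 0.6614 ≈ 0.76.

0.76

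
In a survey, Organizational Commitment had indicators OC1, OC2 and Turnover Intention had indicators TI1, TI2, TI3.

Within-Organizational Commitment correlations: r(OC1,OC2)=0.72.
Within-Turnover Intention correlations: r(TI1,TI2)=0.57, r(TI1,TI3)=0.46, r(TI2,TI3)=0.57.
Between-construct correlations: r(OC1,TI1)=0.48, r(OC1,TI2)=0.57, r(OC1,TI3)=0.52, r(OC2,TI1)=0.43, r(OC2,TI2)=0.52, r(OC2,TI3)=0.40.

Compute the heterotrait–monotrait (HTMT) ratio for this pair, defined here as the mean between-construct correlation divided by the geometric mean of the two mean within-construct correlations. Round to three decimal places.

Mean between = 2.92/6 = 0.4867.
Mean within-OC = 0.72/1 = 0.7200; mean within-TI = 1.60/3 = 0.5333.
Geometric mean = √(0.7200 × 0.5333) = 0.6197.
HTMT = 0.4867 / 0.6197 = 0.785.

0.785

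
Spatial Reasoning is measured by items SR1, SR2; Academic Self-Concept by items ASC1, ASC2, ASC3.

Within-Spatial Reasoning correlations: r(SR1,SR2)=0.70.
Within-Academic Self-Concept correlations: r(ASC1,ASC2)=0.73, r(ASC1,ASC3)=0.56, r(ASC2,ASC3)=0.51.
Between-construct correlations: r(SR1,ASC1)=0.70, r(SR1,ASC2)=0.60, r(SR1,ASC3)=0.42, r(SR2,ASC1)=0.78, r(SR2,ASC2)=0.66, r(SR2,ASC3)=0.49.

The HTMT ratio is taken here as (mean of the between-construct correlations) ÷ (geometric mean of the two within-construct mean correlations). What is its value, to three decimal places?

0.939

Mean between = 3.65/6 = 0.6083.
Mean within-SR = 0.70/1 = 0.7000; mean within-ASC = 1.80/3 = 0.6000.
Geometric mean = √(0.7000 × 0.6000) = 0.6481.
HTMT = 0.6083 / 0.6481 = 0.939.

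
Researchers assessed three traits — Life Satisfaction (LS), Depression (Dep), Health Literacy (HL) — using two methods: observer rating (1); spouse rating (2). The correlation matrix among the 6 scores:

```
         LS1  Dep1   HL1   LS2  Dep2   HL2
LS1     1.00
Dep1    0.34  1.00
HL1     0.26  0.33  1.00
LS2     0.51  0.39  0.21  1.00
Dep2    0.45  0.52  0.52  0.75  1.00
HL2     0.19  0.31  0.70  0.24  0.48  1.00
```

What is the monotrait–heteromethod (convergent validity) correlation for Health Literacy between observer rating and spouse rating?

Same trait (HL), different methods: r(HL1, HL2) = 0.70.

0.70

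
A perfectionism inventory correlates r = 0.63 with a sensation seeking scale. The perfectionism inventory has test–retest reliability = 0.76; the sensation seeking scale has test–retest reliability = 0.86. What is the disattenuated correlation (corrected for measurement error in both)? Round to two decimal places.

0.78

r_true = r_obs / √(r_xx · r_yy) = 0.63 / √(0.76 × 0.86) = 0.63 / √0.6536 = 0.63 / 0.8085 ≈ 0.78.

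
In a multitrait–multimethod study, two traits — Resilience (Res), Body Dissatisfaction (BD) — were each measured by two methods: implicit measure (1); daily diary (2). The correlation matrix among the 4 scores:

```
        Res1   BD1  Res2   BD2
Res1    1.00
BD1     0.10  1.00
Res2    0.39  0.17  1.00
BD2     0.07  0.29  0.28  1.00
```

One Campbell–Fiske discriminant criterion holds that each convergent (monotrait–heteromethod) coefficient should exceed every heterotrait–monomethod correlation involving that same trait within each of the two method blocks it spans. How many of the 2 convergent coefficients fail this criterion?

0

Checking each validity diagonal entry against its comparison values:
Res (methods 1·2): 0.39 vs {0.10, 0.28} → pass.
BD (methods 1·2): 0.29 vs {0.10, 0.28} → pass.
0 of 2 fail.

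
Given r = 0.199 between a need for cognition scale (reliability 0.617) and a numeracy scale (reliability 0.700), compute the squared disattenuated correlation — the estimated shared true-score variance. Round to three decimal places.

Disattenuated r = 0.199 / √(0.617 × 0.700) = 0.199 / 0.6572 = 0.3028.
Shared true-score variance = 0.3028² = 0.0917 ≈ 0.092.

0.092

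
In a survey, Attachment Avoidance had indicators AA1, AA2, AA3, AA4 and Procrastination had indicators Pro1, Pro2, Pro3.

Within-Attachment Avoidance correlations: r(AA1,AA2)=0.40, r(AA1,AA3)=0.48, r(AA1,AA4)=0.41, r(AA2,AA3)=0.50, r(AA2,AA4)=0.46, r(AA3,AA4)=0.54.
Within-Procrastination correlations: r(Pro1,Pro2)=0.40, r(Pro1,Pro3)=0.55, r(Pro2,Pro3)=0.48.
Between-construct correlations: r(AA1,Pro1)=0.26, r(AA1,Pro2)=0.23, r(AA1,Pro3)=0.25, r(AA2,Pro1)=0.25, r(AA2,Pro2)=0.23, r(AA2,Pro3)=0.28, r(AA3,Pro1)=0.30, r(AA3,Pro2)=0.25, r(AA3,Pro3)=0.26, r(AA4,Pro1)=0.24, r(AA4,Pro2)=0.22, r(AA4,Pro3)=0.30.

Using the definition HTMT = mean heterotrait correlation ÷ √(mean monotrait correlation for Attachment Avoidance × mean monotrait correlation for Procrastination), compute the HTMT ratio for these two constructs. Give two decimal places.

Mean heterotrait r = 3.07/12 = 0.2558.
Mean within-AA = 2.79/6 = 0.4650; mean within-Pro = 1.43/3 = 0.4767.
Geometric mean = √(0.4650 × 0.4767) = 0.4708.
HTMT = 0.2558 / 0.4708 = 0.54.

0.54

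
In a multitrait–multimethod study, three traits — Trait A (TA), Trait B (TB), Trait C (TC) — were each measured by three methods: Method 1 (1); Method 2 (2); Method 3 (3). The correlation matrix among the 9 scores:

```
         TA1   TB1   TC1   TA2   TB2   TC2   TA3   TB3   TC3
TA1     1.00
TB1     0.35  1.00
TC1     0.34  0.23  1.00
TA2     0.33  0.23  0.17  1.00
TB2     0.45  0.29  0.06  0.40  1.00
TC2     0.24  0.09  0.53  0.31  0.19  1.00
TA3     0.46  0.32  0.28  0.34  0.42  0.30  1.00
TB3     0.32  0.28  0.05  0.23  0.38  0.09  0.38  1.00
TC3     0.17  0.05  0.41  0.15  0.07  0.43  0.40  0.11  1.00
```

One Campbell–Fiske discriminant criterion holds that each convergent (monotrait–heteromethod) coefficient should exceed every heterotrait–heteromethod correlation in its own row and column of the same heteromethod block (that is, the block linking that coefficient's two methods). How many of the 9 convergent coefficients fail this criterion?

5

Checking each validity diagonal entry against its comparison values:
TA (methods 1·2): 0.33 vs {0.45, 0.23, 0.24, 0.17} → fail.
TA (methods 1·3): 0.46 vs {0.32, 0.32, 0.17, 0.28} → pass.
TA (methods 2·3): 0.34 vs {0.23, 0.42, 0.15, 0.30} → fail.
TB (methods 1·2): 0.29 vs {0.23, 0.45, 0.09, 0.06} → fail.
TB (methods 1·3): 0.28 vs {0.32, 0.32, 0.05, 0.05} → fail.
TB (methods 2·3): 0.38 vs {0.42, 0.23, 0.07, 0.09} → fail.
TC (methods 1·2): 0.53 vs {0.17, 0.24, 0.06, 0.09} → pass.
TC (methods 1·3): 0.41 vs {0.28, 0.17, 0.05, 0.05} → pass.
TC (methods 2·3): 0.43 vs {0.30, 0.15, 0.09, 0.07} → pass.
5 of 9 fail.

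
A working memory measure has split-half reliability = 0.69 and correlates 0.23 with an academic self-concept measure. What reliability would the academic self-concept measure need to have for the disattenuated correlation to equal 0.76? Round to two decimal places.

0.13

r_true = r_obs / √(r_xx · r_yy) ⇒ 0.76 = 0.23 / √(0.69 · r_yy).
√(0.69 · r_yy) = 0.23 / 0.76 = 0.3026; 0.69 · r_yy = 0.0916; r_yy = 0.0916 / 0.69 ≈ 0.13.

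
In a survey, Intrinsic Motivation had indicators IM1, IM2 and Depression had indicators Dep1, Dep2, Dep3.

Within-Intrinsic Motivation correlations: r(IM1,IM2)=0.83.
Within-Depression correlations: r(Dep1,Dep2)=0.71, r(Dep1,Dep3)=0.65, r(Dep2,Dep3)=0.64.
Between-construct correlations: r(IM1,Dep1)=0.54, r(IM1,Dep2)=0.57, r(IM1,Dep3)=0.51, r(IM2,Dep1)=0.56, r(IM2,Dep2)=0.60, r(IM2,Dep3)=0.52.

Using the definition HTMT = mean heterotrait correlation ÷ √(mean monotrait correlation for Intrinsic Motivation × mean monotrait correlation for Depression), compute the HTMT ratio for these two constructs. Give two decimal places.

0.74

Mean between = 3.30/6 = 0.5500.
Mean within-IM = 0.83/1 = 0.8300; mean within-Dep = 2.00/3 = 0.6667.
Geometric mean = √(0.8300 × 0.6667) = 0.7439.
HTMT = 0.5500 / 0.7439 = 0.74.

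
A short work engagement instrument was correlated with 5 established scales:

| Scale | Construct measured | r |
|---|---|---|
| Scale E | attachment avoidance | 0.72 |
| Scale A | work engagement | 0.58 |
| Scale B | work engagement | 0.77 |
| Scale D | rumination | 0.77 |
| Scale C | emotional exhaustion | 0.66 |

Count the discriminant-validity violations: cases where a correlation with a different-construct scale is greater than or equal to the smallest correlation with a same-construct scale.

3

Convergent (same construct = work engagement): Scale A, Scale B.
Smallest convergent = 0.58. Discriminant values: 0.72, 0.77, 0.66; count ≥ 0.58 → 3.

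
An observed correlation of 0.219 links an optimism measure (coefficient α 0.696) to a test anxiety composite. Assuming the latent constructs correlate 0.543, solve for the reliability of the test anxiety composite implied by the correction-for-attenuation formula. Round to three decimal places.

r_true = r_obs / √(r_xx · r_yy) ⇒ 0.543 = 0.219 / √(0.696 · r_yy).
√(0.696 · r_yy) = 0.219 / 0.543 = 0.4033; 0.696 · r_yy = 0.1627; r_yy = 0.1627 / 0.696 ≈ 0.234.

0.234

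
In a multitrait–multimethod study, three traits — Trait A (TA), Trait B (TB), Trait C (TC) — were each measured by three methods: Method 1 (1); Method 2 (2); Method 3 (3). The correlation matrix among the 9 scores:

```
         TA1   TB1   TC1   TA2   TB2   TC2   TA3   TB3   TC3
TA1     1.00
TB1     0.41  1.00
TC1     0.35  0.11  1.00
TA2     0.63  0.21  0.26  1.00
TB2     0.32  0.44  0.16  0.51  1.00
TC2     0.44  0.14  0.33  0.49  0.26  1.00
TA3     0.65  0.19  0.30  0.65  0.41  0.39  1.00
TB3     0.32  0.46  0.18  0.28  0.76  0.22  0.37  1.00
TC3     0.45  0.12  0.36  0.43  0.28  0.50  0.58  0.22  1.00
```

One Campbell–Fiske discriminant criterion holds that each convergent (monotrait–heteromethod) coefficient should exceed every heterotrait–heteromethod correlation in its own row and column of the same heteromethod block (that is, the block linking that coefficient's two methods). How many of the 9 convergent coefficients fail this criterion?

Each convergent coefficient versus the relevant comparison correlations:
TA (methods 1·2): 0.63 vs {0.32, 0.21, 0.44, 0.26} → pass.
TA (methods 1·3): 0.65 vs {0.32, 0.19, 0.45, 0.30} → pass.
TA (methods 2·3): 0.65 vs {0.28, 0.41, 0.43, 0.39} → pass.
TB (methods 1·2): 0.44 vs {0.21, 0.32, 0.14, 0.16} → pass.
TB (methods 1·3): 0.46 vs {0.19, 0.32, 0.12, 0.18} → pass.
TB (methods 2·3): 0.76 vs {0.41, 0.28, 0.28, 0.22} → pass.
TC (methods 1·2): 0.33 vs {0.26, 0.44, 0.16, 0.14} → fail.
TC (methods 1·3): 0.36 vs {0.30, 0.45, 0.18, 0.12} → fail.
TC (methods 2·3): 0.50 vs {0.39, 0.43, 0.22, 0.28} → pass.
2 of 9 fail.

2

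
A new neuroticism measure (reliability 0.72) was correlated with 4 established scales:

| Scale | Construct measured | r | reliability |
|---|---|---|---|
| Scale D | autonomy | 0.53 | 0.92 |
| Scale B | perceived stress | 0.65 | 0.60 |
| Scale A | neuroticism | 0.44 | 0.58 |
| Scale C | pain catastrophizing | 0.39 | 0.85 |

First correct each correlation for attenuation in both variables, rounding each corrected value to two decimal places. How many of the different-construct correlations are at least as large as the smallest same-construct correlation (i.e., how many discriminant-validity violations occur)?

1

Disattenuated r (r / √(r_scale · r_new)):
  Scale D (disc): 0.53 / √(0.92·0.72) = 0.65
  Scale B (disc): 0.65 / √(0.60·0.72) = 0.99
  Scale A (conv): 0.44 / √(0.58·0.72) = 0.68
  Scale C (disc): 0.39 / √(0.85·0.72) = 0.50
Smallest convergent = 0.68. Discriminant values: 0.65, 0.99, 0.50; count ≥ 0.68 → 1.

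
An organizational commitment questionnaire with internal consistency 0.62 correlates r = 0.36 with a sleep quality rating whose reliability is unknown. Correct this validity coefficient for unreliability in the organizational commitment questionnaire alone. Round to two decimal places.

0.46

Single correction: r_c = r_obs / √r_xx = 0.36 / √0.62 = 0.36 / 0.7874 ≈ 0.46.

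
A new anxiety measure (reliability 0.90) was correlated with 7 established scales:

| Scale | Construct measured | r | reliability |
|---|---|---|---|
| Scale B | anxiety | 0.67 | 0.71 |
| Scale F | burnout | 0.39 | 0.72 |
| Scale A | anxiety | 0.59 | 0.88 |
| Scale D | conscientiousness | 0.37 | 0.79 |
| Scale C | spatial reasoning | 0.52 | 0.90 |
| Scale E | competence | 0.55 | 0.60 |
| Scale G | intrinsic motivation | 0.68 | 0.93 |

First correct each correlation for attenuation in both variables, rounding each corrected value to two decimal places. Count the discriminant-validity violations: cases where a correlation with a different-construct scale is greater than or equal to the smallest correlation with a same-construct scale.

Disattenuated r (r / √(r_scale · r_new)):
  Scale B (conv): 0.67 / √(0.71·0.90) = 0.84
  Scale F (disc): 0.39 / √(0.72·0.90) = 0.48
  Scale A (conv): 0.59 / √(0.88·0.90) = 0.66
  Scale D (disc): 0.37 / √(0.79·0.90) = 0.44
  Scale C (disc): 0.52 / √(0.90·0.90) = 0.58
  Scale E (disc): 0.55 / √(0.60·0.90) = 0.75
  Scale G (disc): 0.68 / √(0.93·0.90) = 0.74
Smallest convergent = 0.66. Discriminant values: 0.48, 0.44, 0.58, 0.75, 0.74; count ≥ 0.66 → 2.

2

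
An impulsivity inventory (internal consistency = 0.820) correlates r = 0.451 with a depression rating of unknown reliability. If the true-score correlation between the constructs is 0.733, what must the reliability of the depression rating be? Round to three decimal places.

r_true = r_obs / √(r_xx · r_yy) ⇒ 0.733 = 0.451 / √(0.820 · r_yy).
√(0.820 · r_yy) = 0.451 / 0.733 = 0.6153; 0.820 · r_yy = 0.3786; r_yy = 0.3786 / 0.820 ≈ 0.462.

0.462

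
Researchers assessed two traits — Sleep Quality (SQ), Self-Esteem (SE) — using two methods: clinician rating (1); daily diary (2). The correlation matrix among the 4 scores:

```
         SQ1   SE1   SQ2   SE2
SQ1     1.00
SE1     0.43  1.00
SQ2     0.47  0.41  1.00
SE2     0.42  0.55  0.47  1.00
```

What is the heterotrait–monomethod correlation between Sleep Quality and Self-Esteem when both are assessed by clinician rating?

0.43

Different traits, same method: r(SQ1, SE1) = 0.43.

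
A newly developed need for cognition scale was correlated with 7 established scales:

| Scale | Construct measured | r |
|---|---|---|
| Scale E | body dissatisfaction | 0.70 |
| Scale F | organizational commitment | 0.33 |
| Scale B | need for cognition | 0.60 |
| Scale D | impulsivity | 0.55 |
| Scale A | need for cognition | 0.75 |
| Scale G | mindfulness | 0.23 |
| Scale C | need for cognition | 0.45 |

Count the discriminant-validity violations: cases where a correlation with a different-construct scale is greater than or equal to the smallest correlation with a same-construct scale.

2

Convergent (same construct = need for cognition): Scale B, Scale A, Scale C.
Smallest convergent = 0.45. Discriminant values: 0.70, 0.33, 0.55, 0.23; count ≥ 0.45 → 2.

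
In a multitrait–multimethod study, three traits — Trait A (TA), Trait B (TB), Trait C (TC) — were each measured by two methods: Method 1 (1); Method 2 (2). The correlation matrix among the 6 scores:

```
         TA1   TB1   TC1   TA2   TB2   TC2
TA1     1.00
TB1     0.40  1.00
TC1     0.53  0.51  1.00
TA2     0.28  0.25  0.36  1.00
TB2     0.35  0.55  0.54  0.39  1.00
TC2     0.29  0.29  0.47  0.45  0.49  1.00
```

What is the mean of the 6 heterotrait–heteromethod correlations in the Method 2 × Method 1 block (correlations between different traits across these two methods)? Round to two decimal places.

0.35

HTHM values (method 2 × method 1): 0.25, 0.36, 0.35, 0.54, 0.29, 0.29; mean = 2.08/6 = 0.35.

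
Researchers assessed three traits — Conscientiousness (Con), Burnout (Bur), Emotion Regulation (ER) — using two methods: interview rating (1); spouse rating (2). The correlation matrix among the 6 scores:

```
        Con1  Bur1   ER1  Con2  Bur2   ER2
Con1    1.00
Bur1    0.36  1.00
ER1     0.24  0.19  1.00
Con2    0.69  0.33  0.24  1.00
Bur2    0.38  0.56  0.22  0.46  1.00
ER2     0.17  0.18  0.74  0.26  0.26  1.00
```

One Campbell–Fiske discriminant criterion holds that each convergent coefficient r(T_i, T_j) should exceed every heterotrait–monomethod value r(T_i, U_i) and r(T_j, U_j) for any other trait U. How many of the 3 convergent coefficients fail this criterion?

Convergent coefficients and their comparison sets:
Con (methods 1·2): 0.69 vs {0.36, 0.46, 0.24, 0.26} → pass.
Bur (methods 1·2): 0.56 vs {0.36, 0.46, 0.19, 0.26} → pass.
ER (methods 1·2): 0.74 vs {0.24, 0.26, 0.19, 0.26} → pass.
0 of 3 fail.

0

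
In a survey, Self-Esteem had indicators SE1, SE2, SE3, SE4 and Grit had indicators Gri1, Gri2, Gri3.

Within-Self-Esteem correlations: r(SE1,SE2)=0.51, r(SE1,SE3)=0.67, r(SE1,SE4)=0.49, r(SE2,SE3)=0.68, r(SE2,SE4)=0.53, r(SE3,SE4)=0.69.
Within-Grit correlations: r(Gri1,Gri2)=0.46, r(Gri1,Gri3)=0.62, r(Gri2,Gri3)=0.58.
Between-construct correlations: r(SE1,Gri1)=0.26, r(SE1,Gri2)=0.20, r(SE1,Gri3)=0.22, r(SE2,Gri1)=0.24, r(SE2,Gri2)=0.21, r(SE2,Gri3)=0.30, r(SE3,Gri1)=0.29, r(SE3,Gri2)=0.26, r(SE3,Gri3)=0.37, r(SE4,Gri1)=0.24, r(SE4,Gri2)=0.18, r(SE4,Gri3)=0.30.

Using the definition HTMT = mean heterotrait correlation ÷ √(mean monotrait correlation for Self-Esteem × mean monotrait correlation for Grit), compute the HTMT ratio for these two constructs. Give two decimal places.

0.45

Between-construct mean = 3.07/12 = 0.2558.
Mean within-SE = 3.57/6 = 0.5950; mean within-Gri = 1.66/3 = 0.5533.
Geometric mean = √(0.5950 × 0.5533) = 0.5738.
HTMT = 0.2558 / 0.5738 = 0.45.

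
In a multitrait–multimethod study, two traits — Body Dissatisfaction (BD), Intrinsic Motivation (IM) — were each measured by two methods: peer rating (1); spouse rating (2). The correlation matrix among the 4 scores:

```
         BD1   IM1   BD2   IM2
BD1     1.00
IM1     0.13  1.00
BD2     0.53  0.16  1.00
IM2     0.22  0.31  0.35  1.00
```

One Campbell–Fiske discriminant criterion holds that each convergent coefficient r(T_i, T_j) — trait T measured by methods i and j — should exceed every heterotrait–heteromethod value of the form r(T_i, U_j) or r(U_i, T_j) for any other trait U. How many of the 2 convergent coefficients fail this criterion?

0

Checking each validity diagonal entry against its comparison values:
BD (methods 1·2): 0.53 vs {0.22, 0.16} → pass.
IM (methods 1·2): 0.31 vs {0.16, 0.22} → pass.
0 of 2 fail.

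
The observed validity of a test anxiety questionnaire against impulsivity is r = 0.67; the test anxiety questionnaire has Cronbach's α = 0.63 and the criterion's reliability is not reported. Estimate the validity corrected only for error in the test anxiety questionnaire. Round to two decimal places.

0.84

Single correction: r_c = r_obs / √r_xx = 0.67 / √0.63 = 0.67 / 0.7937 ≈ 0.84.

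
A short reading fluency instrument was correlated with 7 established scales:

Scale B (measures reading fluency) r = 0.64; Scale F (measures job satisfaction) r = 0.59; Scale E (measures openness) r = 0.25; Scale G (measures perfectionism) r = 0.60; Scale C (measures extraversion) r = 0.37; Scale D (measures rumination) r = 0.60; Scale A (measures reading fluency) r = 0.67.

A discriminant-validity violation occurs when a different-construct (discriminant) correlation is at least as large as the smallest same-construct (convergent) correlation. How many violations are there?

0

Convergent (same construct = reading fluency): Scale B, Scale A.
Smallest convergent = 0.64. Discriminant values: 0.59, 0.25, 0.60, 0.37, 0.60; count ≥ 0.64 → 0.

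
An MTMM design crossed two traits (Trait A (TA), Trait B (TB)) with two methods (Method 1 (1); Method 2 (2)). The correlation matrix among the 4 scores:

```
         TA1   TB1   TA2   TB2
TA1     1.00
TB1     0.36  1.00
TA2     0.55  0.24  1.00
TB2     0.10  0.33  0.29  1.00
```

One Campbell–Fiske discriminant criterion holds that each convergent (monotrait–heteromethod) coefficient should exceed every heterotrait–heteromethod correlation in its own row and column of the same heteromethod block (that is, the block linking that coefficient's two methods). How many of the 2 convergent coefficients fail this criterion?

0

Each convergent coefficient versus the relevant comparison correlations:
TA (methods 1·2): 0.55 vs {0.10, 0.24} → pass.
TB (methods 1·2): 0.33 vs {0.24, 0.10} → pass.
0 of 2 fail.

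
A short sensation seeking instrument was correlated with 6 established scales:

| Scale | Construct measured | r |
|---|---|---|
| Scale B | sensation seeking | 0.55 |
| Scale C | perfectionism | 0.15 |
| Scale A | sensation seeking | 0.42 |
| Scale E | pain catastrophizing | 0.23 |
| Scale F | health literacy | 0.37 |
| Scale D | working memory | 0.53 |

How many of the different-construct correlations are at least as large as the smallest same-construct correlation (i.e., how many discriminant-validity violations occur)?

1

Convergent (same construct = sensation seeking): Scale B, Scale A.
Smallest convergent = 0.42. Discriminant values: 0.15, 0.23, 0.37, 0.53; count ≥ 0.42 → 1.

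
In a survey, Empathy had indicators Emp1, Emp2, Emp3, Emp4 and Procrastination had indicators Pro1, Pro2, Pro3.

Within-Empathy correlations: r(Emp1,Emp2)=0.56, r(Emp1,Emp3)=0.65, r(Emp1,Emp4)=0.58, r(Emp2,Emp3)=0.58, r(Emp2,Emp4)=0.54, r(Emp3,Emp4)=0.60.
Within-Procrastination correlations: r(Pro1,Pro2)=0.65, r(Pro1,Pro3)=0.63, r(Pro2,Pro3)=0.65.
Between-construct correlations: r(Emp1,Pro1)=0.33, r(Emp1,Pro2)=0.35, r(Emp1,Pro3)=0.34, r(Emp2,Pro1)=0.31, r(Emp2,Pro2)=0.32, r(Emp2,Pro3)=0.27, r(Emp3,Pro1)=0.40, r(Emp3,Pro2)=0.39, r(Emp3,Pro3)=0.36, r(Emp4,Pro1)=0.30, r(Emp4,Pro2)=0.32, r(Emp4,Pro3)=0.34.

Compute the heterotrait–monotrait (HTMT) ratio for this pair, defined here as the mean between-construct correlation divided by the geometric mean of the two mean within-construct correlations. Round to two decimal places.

Mean between = 4.03/12 = 0.3358.
Mean within-Emp = 3.51/6 = 0.5850; mean within-Pro = 1.93/3 = 0.6433.
Geometric mean = √(0.5850 × 0.6433) = 0.6135.
HTMT = 0.3358 / 0.6135 = 0.55.

0.55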